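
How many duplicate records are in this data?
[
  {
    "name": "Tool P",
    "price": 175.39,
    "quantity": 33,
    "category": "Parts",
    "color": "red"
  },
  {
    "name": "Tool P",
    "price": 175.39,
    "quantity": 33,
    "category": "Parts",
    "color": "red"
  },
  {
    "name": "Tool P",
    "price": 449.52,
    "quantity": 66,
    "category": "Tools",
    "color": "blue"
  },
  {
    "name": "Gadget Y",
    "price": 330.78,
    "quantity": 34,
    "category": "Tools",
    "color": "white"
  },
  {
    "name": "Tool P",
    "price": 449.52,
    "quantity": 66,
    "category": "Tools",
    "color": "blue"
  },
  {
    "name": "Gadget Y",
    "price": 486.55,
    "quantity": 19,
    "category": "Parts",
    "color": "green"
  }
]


Checking 6 records for duplicates:

  Row 1: Tool P ($175.39, qty 33)
  Row 2: Tool P ($175.39, qty 33) <-- DUPLICATE
  Row 3: Tool P ($449.52, qty 66)
  Row 4: Gadget Y ($330.78, qty 34)
  Row 5: Tool P ($449.52, qty 66) <-- DUPLICATE
  Row 6: Gadget Y ($486.55, qty 19)

Duplicates found: 2
Unique records: 4

2 duplicates, 4 unique


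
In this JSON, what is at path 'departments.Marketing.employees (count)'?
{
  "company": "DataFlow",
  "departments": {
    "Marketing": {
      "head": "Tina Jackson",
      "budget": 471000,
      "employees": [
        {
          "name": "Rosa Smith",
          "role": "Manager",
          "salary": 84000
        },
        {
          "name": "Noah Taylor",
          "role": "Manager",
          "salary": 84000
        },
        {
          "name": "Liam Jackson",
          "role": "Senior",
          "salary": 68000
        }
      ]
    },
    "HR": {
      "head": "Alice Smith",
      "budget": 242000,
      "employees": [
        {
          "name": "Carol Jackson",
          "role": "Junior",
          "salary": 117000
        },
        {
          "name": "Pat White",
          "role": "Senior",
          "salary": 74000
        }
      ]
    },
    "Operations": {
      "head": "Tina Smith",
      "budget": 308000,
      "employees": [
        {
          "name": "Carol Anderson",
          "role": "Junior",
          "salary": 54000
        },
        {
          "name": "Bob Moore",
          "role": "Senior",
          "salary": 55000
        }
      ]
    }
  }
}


Path: departments.Marketing.employees (count)

Navigate:
  -> departments
  -> Marketing
  -> employees (array, length 3)

3


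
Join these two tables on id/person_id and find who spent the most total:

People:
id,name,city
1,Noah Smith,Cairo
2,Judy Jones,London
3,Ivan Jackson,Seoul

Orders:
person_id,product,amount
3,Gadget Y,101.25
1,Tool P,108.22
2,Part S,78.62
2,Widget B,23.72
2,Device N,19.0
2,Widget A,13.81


Join on: people.id = orders.person_id

Joined rows:
  Ivan Jackson (Seoul) bought Gadget Y for $101.25
  Noah Smith (Cairo) bought Tool P for $108.22
  Judy Jones (London) bought Part S for $78.62
  Judy Jones (London) bought Widget B for $23.72
  Judy Jones (London) bought Device N for $19.0
  Judy Jones (London) bought Widget A for $13.81

Total per person:
  Judy Jones: $135.15
  Noah Smith: $108.22
  Ivan Jackson: $101.25

Top spender: Judy Jones ($135.15)

Judy Jones ($135.15)


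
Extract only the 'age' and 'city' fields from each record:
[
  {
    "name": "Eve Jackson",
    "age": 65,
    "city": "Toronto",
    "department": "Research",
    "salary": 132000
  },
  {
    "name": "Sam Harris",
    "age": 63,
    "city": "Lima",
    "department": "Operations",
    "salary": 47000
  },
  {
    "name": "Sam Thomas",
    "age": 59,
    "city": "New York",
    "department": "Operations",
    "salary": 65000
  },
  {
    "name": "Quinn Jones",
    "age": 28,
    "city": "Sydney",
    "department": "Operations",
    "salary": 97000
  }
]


Original: 4 records with fields: name, age, city, department, salary
Keep: ['age', 'city']
Drop: ['name', 'department', 'salary']
Result: 4 records, 2 fields each

[
  {
    "age": 65,
    "city": "Toronto"
  },
  {
    "age": 63,
    "city": "Lima"
  },
  {
    "age": 59,
    "city": "New York"
  },
  {
    "age": 28,
    "city": "Sydney"
  }
]


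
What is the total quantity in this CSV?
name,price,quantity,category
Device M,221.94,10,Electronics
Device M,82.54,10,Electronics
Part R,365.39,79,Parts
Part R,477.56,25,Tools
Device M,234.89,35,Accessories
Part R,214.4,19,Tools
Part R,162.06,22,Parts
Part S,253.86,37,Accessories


Computing total quantity:
Values: [10, 10, 79, 25, 35, 19, 22, 37]
Sum = 237

237


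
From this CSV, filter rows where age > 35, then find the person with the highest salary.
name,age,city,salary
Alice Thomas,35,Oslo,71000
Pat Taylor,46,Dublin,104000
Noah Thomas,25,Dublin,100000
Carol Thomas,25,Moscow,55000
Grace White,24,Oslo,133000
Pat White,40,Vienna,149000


Filter: age > 35
Sort by: salary (descending)

Filtered records (2):
  Pat White, age 40, salary $149000
  Pat Taylor, age 46, salary $104000

Highest salary: Pat White ($149000)

Pat White


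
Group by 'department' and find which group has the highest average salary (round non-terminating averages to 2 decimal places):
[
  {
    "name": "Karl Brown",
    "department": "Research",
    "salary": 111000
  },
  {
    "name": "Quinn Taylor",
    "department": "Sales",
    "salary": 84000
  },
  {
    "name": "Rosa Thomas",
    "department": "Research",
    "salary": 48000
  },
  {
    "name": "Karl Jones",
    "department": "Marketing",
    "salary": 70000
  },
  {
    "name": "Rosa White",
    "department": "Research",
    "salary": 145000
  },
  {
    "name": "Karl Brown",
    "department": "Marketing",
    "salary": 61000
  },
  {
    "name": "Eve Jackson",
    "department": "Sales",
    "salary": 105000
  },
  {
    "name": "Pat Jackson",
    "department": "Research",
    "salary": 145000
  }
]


Group by: department

Groups:
  Marketing: 2 people, avg salary = 131000/2 = $65500
  Research: 4 people, avg salary = 449000/4 = $112250
  Sales: 2 people, avg salary = 189000/2 = $94500

Highest average salary: Research ($112250)

Research ($112250)


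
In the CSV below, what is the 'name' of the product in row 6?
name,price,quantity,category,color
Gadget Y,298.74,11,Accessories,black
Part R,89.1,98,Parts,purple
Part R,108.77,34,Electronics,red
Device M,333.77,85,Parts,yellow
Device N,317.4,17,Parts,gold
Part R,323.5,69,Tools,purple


Query: Row 6 ('Part R'), column 'name'
Value: Part R

Part R


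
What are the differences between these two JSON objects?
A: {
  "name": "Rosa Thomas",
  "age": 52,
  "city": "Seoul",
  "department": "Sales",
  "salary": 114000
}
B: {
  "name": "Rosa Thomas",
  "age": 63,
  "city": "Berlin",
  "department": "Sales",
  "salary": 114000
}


Comparing each field (in key order):
  name: same
  age: DIFFERENT
  city: DIFFERENT
  department: same
  salary: same
Differences:
  age: 52 -> 63
  city: Seoul -> Berlin

2 field(s) changed

2 changes: age, city


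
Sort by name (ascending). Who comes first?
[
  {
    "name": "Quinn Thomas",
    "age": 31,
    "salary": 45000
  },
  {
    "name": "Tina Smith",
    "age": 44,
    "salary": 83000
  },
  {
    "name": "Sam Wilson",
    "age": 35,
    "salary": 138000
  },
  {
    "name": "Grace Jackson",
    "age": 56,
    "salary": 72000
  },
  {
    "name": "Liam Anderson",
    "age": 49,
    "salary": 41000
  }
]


Sort by: name (ascending)

Sorted order:
  1. Grace Jackson (name = Grace Jackson)
  2. Liam Anderson (name = Liam Anderson)
  3. Quinn Thomas (name = Quinn Thomas)
  4. Sam Wilson (name = Sam Wilson)
  5. Tina Smith (name = Tina Smith)

First: Grace Jackson

Grace Jackson


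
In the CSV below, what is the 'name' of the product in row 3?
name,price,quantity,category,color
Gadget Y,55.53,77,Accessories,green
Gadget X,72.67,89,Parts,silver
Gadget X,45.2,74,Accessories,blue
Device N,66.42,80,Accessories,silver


Query: Row 3 ('Gadget X'), column 'name'
Value: Gadget X

Gadget X


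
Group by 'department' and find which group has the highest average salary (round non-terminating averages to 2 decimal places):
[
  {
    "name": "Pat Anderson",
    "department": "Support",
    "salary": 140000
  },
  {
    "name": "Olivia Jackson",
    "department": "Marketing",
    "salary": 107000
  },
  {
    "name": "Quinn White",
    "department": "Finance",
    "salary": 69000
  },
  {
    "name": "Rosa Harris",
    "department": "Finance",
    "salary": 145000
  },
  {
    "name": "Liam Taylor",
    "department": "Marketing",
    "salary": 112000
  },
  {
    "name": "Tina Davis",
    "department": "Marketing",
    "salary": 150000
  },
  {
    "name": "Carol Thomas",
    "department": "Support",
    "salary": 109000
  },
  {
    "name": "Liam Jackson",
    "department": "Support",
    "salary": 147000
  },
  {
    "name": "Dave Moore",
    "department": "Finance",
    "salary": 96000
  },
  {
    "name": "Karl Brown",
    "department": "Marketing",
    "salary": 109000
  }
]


Group by: department

Groups:
  Finance: 3 people, avg salary = 310000/3 ≈ $103333.33
  Marketing: 4 people, avg salary = 478000/4 = $119500
  Support: 3 people, avg salary = 396000/3 = $132000

Highest average salary: Support ($132000)

Support ($132000)


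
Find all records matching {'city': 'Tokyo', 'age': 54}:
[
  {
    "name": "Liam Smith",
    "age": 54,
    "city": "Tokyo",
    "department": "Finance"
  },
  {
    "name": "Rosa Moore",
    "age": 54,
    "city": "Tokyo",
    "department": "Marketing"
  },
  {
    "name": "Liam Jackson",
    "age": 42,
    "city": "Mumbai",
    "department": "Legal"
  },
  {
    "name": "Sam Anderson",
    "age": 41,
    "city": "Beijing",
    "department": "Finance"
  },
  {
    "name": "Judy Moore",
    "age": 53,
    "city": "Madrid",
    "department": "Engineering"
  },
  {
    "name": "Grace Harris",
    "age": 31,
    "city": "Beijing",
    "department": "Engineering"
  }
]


Search criteria: {'city': 'Tokyo', 'age': 54}

Checking 6 records:
  Liam Smith: {city: Tokyo, age: 54} <-- MATCH
  Rosa Moore: {city: Tokyo, age: 54} <-- MATCH
  Liam Jackson: {city: Mumbai, age: 42}
  Sam Anderson: {city: Beijing, age: 41}
  Judy Moore: {city: Madrid, age: 53}
  Grace Harris: {city: Beijing, age: 31}

Matches: ["Liam Smith", "Rosa Moore"]

["Liam Smith", "Rosa Moore"]


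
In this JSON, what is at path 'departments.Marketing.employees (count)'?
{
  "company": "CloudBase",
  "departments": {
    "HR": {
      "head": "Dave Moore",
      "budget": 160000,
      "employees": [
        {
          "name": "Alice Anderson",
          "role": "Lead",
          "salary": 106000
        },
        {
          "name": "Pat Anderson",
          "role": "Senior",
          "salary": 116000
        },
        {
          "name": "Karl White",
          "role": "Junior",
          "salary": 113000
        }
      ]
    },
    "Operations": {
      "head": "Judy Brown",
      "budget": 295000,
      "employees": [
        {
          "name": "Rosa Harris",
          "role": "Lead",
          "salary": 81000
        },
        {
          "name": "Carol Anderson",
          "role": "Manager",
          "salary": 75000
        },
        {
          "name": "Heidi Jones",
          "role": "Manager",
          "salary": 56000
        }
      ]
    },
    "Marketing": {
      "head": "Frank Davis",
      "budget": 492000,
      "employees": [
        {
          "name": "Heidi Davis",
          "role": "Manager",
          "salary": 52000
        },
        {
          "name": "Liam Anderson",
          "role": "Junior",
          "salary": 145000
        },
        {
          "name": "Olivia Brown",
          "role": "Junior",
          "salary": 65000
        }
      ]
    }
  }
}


Path: departments.Marketing.employees (count)

Navigate:
  -> departments
  -> Marketing
  -> employees (array, length 3)

3


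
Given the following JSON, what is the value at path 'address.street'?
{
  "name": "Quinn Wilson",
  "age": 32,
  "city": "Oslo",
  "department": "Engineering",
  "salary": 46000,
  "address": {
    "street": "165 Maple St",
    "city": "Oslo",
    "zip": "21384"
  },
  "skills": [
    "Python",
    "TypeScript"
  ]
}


Query: address.street
Path: address -> street
Value: 165 Maple St

165 Maple St


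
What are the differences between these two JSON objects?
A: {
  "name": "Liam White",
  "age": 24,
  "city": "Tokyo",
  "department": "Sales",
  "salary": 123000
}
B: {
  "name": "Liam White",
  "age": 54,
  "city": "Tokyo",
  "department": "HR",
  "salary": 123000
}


Comparing each field (in key order):
  name: same
  age: DIFFERENT
  city: same
  department: DIFFERENT
  salary: same
Differences:
  age: 24 -> 54
  department: Sales -> HR

2 field(s) changed

2 changes: age, department


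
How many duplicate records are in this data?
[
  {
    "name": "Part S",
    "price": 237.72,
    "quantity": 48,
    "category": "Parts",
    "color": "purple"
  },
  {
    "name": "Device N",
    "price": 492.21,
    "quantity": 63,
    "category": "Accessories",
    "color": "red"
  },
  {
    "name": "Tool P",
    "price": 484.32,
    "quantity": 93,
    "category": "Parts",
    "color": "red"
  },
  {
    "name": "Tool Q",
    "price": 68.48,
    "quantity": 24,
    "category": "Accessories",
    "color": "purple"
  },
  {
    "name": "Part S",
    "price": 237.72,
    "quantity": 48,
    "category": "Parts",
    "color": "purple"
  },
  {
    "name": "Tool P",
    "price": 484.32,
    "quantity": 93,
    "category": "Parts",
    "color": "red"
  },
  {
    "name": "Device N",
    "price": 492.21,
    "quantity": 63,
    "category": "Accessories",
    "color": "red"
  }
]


Checking 7 records for duplicates:

  Row 1: Part S ($237.72, qty 48)
  Row 2: Device N ($492.21, qty 63)
  Row 3: Tool P ($484.32, qty 93)
  Row 4: Tool Q ($68.48, qty 24)
  Row 5: Part S ($237.72, qty 48) <-- DUPLICATE
  Row 6: Tool P ($484.32, qty 93) <-- DUPLICATE
  Row 7: Device N ($492.21, qty 63) <-- DUPLICATE

Duplicates found: 3
Unique records: 4

3 duplicates, 4 unique


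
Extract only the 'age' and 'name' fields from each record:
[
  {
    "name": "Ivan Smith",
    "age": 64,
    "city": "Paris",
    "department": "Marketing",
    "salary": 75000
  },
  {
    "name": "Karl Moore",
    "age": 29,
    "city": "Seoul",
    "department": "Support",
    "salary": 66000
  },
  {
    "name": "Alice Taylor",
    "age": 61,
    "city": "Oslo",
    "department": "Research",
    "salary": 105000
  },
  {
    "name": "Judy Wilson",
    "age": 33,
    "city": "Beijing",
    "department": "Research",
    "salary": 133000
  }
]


Original: 4 records with fields: name, age, city, department, salary
Keep: ['age', 'name']
Drop: ['city', 'department', 'salary']
Result: 4 records, 2 fields each

[
  {
    "age": 64,
    "name": "Ivan Smith"
  },
  {
    "age": 29,
    "name": "Karl Moore"
  },
  {
    "age": 61,
    "name": "Alice Taylor"
  },
  {
    "age": 33,
    "name": "Judy Wilson"
  }
]


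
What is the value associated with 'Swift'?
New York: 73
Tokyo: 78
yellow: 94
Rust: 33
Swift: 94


Looking up key 'Swift'
Value: 94

94


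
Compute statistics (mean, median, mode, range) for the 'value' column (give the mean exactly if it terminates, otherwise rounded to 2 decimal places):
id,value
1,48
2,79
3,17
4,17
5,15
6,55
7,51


Data: [48, 79, 17, 17, 15, 55, 51]
Count: 7
Sum: 282
Mean: 282/7 ≈ 40.29 (rounded to 2 decimal places)
Sorted: [15, 17, 17, 48, 51, 55, 79]
Median: 48.0
Mode: 17 (2 times)
Range: 79 - 15 = 64
Min: 15, Max: 79

mean≈40.29, median=48.0, mode=17, range=64


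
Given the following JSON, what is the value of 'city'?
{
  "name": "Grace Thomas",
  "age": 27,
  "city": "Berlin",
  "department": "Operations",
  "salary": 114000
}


Looking up field 'city'
Value: Berlin

Berlin


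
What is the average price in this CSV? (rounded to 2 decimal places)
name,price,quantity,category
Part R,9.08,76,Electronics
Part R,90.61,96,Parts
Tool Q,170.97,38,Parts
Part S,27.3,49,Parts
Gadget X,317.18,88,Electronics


Computing average price:
Values: [9.08, 90.61, 170.97, 27.3, 317.18]
Sum = 615.14
Count = 5
Average = 615.14/5 = 123.028 exactly -> 123.03 (rounded half-up to 2 decimal places)

123.03


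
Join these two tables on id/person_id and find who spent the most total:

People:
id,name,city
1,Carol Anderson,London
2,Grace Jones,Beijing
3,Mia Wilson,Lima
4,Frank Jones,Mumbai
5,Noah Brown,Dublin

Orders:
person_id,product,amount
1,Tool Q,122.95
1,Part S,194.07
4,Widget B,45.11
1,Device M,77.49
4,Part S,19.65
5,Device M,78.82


Join on: people.id = orders.person_id

Joined rows:
  Carol Anderson (London) bought Tool Q for $122.95
  Carol Anderson (London) bought Part S for $194.07
  Frank Jones (Mumbai) bought Widget B for $45.11
  Carol Anderson (London) bought Device M for $77.49
  Frank Jones (Mumbai) bought Part S for $19.65
  Noah Brown (Dublin) bought Device M for $78.82

Total per person:
  Carol Anderson: $394.51
  Noah Brown: $78.82
  Frank Jones: $64.76

Top spender: Carol Anderson ($394.51)

Carol Anderson ($394.51)


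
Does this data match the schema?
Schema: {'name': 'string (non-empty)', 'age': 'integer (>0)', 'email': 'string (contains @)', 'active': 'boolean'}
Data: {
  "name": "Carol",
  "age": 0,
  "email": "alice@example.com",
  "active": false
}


Validating each field against schema:
  name: OK (non-empty string)
  age: FAIL (0 is not > 0)
  email: OK (string with @)
  active: OK (boolean)

Result: INVALID (1 error: age)

INVALID (1 error: age)


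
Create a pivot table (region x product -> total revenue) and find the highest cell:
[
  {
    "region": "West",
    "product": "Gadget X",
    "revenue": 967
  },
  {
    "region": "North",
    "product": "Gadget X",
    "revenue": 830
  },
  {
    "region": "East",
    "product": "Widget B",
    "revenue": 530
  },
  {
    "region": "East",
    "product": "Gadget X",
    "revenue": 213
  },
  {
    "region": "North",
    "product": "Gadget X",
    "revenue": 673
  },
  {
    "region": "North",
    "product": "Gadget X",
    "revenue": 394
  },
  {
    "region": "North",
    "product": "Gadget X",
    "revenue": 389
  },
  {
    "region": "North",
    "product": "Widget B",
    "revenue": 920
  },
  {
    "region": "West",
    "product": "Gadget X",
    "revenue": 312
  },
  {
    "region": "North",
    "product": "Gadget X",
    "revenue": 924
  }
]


Pivot: region (rows) x product (columns) -> total revenue

     Gadget X      Widget B    
East           213           530  
North         3210           920  
West          1279             0  

Highest: North / Gadget X = $3210

North / Gadget X = $3210


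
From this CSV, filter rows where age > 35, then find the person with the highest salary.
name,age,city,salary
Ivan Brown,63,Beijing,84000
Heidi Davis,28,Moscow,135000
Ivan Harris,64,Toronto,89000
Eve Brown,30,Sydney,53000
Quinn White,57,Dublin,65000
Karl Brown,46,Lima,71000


Filter: age > 35
Sort by: salary (descending)

Filtered records (4):
  Ivan Harris, age 64, salary $89000
  Ivan Brown, age 63, salary $84000
  Karl Brown, age 46, salary $71000
  Quinn White, age 57, salary $65000

Highest salary: Ivan Harris ($89000)

Ivan Harris


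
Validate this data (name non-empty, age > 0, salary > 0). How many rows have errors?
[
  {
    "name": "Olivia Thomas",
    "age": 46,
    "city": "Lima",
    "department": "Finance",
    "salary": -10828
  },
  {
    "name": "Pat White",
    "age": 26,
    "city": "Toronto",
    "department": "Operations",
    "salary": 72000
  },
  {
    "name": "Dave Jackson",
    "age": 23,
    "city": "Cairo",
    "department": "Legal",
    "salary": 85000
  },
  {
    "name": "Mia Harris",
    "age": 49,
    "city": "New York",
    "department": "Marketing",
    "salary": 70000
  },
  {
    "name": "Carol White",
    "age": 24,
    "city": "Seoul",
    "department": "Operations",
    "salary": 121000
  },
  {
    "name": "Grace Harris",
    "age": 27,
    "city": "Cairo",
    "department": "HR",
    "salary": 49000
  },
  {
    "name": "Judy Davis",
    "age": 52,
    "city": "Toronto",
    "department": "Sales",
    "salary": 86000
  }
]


Validating 7 records:
Rules: name non-empty, age > 0, salary > 0

  Row 1 (Olivia Thomas): negative salary: -10828
  Row 2 (Pat White): OK
  Row 3 (Dave Jackson): OK
  Row 4 (Mia Harris): OK
  Row 5 (Carol White): OK
  Row 6 (Grace Harris): OK
  Row 7 (Judy Davis): OK

Total errors: 1

1 errors


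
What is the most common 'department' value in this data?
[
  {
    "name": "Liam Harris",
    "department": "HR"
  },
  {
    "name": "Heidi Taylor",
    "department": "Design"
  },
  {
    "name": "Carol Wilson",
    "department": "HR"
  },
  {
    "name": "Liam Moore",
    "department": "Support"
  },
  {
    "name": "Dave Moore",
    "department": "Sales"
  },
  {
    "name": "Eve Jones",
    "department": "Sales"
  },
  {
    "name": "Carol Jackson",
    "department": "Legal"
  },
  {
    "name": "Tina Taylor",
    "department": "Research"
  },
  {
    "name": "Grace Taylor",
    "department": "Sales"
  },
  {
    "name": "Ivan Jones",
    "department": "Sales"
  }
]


Counting 'department' values across 10 records:

  Sales: 4 ####
  HR: 2 ##
  Design: 1 #
  Support: 1 #
  Legal: 1 #
  Research: 1 #

Most common: Sales (4 times)

Sales (4 times)


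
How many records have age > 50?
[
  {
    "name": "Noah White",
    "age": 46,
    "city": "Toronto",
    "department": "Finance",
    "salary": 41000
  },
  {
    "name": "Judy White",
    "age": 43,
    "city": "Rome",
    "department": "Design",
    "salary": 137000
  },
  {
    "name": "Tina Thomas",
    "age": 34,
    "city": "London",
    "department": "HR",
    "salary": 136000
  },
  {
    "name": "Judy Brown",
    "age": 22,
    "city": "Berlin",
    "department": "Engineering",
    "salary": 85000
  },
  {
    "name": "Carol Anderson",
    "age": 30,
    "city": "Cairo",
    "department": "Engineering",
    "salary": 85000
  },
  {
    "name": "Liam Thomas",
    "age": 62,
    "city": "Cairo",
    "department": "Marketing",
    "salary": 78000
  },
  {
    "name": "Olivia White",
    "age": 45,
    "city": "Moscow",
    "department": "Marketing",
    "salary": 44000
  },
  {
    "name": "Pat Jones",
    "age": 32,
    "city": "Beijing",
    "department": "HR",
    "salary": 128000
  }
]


Data: 8 records
Condition: age > 50

Checking each record:
  Noah White: 46
  Judy White: 43
  Tina Thomas: 34
  Judy Brown: 22
  Carol Anderson: 30
  Liam Thomas: 62 MATCH
  Olivia White: 45
  Pat Jones: 32

Count: 1

1


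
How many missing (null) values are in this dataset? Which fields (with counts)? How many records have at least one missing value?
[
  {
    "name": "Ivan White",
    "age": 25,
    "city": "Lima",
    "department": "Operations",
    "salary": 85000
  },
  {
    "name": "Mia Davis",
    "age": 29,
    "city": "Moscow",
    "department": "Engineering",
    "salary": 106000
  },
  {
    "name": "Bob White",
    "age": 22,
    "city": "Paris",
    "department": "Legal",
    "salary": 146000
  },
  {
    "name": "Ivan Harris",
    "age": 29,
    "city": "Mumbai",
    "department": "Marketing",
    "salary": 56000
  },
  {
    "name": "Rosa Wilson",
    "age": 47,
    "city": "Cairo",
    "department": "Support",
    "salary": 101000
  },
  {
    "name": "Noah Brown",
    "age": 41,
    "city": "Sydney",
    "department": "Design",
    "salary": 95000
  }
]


Checking for missing (null) values in 6 records:

  Ivan White: complete
  Mia Davis: complete
  Bob White: complete
  Ivan Harris: complete
  Rosa Wilson: complete
  Noah Brown: complete

Per field:
  name: 0 missing
  age: 0 missing
  city: 0 missing
  department: 0 missing
  salary: 0 missing

Total missing values: 0
Records with any missing: 0

0 missing values (none); 0 incomplete records


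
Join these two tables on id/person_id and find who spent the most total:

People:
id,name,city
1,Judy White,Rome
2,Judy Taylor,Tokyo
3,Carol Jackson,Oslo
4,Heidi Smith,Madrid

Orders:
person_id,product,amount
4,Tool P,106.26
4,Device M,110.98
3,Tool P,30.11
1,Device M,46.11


Join on: people.id = orders.person_id

Joined rows:
  Heidi Smith (Madrid) bought Tool P for $106.26
  Heidi Smith (Madrid) bought Device M for $110.98
  Carol Jackson (Oslo) bought Tool P for $30.11
  Judy White (Rome) bought Device M for $46.11

Total per person:
  Heidi Smith: $217.24
  Judy White: $46.11
  Carol Jackson: $30.11

Top spender: Heidi Smith ($217.24)

Heidi Smith ($217.24)


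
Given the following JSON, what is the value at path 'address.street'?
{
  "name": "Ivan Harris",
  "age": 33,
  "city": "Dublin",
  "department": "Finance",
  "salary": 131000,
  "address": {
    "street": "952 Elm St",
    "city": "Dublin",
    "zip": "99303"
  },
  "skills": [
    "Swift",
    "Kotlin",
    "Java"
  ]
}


Query: address.street
Path: address -> street
Value: 952 Elm St

952 Elm St


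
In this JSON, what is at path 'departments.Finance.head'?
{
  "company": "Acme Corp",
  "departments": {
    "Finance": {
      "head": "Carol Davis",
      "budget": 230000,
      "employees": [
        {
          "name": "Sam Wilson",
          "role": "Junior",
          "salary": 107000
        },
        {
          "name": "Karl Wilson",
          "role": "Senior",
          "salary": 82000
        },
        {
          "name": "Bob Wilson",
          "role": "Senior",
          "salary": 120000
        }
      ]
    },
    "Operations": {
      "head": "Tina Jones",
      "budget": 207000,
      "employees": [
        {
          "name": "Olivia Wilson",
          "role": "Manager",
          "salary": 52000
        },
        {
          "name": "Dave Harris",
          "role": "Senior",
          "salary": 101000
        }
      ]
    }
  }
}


Path: departments.Finance.head

Navigate:
  -> departments
  -> Finance
  -> head = 'Carol Davis'

Carol Davis


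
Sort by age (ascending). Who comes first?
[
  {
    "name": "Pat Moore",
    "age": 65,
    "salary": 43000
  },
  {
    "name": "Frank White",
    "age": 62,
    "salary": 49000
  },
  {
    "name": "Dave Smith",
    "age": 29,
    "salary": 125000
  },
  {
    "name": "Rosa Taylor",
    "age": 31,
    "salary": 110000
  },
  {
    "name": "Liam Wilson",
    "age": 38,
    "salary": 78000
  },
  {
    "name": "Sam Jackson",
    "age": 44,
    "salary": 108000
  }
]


Sort by: age (ascending)

Sorted order:
  1. Dave Smith (age = 29)
  2. Rosa Taylor (age = 31)
  3. Liam Wilson (age = 38)
  4. Sam Jackson (age = 44)
  5. Frank White (age = 62)
  6. Pat Moore (age = 65)

First: Dave Smith

Dave Smith


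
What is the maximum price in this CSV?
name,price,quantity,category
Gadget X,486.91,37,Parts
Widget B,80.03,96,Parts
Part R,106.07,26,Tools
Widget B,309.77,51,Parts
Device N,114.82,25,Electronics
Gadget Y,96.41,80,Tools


Computing maximum price:
Values: [486.91, 80.03, 106.07, 309.77, 114.82, 96.41]
Max = 486.91

486.91


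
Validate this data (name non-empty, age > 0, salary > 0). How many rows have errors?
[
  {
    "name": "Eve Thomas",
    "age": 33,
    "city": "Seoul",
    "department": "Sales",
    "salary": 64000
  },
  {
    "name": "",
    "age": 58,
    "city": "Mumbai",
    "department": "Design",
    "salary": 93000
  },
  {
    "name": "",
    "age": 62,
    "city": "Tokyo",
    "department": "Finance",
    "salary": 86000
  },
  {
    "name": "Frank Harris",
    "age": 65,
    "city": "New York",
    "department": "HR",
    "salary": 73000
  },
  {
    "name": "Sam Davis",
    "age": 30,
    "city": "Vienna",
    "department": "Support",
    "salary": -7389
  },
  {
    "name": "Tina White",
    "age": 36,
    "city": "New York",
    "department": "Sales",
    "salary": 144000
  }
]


Validating 6 records:
Rules: name non-empty, age > 0, salary > 0

  Row 1 (Eve Thomas): OK
  Row 2 (???): empty name
  Row 3 (???): empty name
  Row 4 (Frank Harris): OK
  Row 5 (Sam Davis): negative salary: -7389
  Row 6 (Tina White): OK

Total errors: 3

3 errors


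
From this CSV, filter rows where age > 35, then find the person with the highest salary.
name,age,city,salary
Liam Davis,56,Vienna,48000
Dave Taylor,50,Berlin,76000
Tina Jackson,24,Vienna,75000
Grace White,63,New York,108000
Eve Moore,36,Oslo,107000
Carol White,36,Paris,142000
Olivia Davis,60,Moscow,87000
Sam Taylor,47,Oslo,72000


Filter: age > 35
Sort by: salary (descending)

Filtered records (7):
  Carol White, age 36, salary $142000
  Grace White, age 63, salary $108000
  Eve Moore, age 36, salary $107000
  Olivia Davis, age 60, salary $87000
  Dave Taylor, age 50, salary $76000
  Sam Taylor, age 47, salary $72000
  Liam Davis, age 56, salary $48000

Highest salary: Carol White ($142000)

Carol White


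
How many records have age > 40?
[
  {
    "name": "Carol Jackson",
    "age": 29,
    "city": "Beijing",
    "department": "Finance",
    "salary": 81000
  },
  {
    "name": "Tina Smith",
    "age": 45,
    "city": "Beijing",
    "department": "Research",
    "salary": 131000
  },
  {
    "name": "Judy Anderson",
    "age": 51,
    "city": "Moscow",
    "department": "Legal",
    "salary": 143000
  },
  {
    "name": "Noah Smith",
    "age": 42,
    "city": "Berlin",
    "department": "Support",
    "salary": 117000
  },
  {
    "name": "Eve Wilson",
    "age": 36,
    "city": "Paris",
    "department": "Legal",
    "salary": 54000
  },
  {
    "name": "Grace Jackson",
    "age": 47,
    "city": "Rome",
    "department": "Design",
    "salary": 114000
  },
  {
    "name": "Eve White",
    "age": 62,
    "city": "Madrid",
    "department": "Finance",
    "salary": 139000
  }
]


Data: 7 records
Condition: age > 40

Checking each record:
  Carol Jackson: 29
  Tina Smith: 45 MATCH
  Judy Anderson: 51 MATCH
  Noah Smith: 42 MATCH
  Eve Wilson: 36
  Grace Jackson: 47 MATCH
  Eve White: 62 MATCH

Count: 5

5


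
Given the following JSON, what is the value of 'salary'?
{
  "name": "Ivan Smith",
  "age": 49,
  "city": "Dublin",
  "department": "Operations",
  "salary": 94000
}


Looking up field 'salary'
Value: 94000

94000


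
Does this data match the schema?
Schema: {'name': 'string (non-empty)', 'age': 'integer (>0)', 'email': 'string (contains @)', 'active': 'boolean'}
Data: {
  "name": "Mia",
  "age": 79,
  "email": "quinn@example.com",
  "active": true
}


Validating each field against schema:
  name: OK (non-empty string)
  age: OK (positive integer)
  email: OK (string with @)
  active: OK (boolean)

Result: VALID

VALID


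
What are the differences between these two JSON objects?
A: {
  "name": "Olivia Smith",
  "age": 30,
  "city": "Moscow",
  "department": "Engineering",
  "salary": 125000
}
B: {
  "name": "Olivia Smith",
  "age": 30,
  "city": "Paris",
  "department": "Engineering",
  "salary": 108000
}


Comparing each field (in key order):
  name: same
  age: same
  city: DIFFERENT
  department: same
  salary: DIFFERENT
Differences:
  city: Moscow -> Paris
  salary: 125000 -> 108000

2 field(s) changed

2 changes: city, salary


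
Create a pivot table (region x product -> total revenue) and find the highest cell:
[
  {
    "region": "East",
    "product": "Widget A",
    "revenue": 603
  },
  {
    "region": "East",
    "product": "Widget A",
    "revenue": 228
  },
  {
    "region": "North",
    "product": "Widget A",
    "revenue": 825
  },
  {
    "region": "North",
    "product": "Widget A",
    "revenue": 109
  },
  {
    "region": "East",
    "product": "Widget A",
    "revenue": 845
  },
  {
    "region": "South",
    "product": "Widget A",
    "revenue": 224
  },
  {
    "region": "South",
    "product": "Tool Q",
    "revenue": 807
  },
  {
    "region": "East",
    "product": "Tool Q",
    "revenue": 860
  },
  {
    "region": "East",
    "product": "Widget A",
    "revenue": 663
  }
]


Pivot: region (rows) x product (columns) -> total revenue

     Tool Q        Widget A    
East           860          2339  
North            0           934  
South          807           224  

Highest: East / Widget A = $2339

East / Widget A = $2339


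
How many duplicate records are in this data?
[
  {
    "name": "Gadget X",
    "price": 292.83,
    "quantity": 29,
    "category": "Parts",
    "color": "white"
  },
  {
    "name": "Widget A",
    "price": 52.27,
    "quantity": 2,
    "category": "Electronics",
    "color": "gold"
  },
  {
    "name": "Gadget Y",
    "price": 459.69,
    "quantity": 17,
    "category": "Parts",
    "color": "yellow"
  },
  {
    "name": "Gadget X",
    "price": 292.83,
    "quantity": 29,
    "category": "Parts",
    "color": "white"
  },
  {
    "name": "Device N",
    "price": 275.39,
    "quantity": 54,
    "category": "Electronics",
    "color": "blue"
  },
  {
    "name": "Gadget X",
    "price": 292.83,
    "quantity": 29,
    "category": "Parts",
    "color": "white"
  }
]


Checking 6 records for duplicates:

  Row 1: Gadget X ($292.83, qty 29)
  Row 2: Widget A ($52.27, qty 2)
  Row 3: Gadget Y ($459.69, qty 17)
  Row 4: Gadget X ($292.83, qty 29) <-- DUPLICATE
  Row 5: Device N ($275.39, qty 54)
  Row 6: Gadget X ($292.83, qty 29) <-- DUPLICATE

Duplicates found: 2
Unique records: 4

2 duplicates, 4 unique


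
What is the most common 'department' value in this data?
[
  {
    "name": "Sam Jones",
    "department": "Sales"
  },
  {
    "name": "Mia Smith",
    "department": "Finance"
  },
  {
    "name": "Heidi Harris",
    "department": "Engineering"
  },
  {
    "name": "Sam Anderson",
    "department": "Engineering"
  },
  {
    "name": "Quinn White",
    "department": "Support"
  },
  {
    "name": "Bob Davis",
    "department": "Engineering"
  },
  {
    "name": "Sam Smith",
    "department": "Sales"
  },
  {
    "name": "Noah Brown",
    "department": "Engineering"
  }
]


Counting 'department' values across 8 records:

  Engineering: 4 ####
  Sales: 2 ##
  Finance: 1 #
  Support: 1 #

Most common: Engineering (4 times)

Engineering (4 times)


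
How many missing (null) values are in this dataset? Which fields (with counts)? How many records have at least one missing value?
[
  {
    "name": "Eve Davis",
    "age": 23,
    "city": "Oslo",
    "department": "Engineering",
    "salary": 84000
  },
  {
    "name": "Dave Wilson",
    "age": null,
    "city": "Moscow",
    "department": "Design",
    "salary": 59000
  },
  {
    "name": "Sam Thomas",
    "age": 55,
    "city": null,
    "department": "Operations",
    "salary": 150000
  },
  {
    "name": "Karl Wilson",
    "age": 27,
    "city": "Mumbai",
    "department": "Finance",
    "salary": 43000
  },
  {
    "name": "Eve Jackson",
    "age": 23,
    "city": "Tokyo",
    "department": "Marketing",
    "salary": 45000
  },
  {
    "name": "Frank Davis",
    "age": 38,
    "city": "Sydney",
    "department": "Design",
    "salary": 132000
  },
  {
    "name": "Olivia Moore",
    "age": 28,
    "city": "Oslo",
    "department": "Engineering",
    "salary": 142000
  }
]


Checking for missing (null) values in 7 records:

  Eve Davis: complete
  Dave Wilson: age
  Sam Thomas: city
  Karl Wilson: complete
  Eve Jackson: complete
  Frank Davis: complete
  Olivia Moore: complete

Per field:
  name: 0 missing
  age: 1 missing
  city: 1 missing
  department: 0 missing
  salary: 0 missing

Total missing values: 2
Records with any missing: 2

2 missing values (age: 1, city: 1); 2 incomplete records


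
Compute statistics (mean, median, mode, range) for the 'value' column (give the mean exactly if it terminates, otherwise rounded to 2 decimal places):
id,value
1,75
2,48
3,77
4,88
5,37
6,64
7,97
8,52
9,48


Data: [75, 48, 77, 88, 37, 64, 97, 52, 48]
Count: 9
Sum: 586
Mean: 586/9 ≈ 65.11 (rounded to 2 decimal places)
Sorted: [37, 48, 48, 52, 64, 75, 77, 88, 97]
Median: 64.0
Mode: 48 (2 times)
Range: 97 - 37 = 60
Min: 37, Max: 97

mean≈65.11, median=64.0, mode=48, range=60


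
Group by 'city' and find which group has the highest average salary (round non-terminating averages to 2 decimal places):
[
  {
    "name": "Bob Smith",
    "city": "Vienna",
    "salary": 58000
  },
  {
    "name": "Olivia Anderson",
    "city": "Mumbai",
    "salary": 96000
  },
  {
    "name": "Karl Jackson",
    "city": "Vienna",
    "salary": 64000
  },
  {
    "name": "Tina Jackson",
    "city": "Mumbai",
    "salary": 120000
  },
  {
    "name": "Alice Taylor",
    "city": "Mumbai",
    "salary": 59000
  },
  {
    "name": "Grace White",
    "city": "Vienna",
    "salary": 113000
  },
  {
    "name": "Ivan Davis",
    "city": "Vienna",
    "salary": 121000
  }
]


Group by: city

Groups:
  Mumbai: 3 people, avg salary = 275000/3 ≈ $91666.67
  Vienna: 4 people, avg salary = 356000/4 = $89000

Highest average salary: Mumbai (≈$91666.67)

Mumbai (≈$91666.67)


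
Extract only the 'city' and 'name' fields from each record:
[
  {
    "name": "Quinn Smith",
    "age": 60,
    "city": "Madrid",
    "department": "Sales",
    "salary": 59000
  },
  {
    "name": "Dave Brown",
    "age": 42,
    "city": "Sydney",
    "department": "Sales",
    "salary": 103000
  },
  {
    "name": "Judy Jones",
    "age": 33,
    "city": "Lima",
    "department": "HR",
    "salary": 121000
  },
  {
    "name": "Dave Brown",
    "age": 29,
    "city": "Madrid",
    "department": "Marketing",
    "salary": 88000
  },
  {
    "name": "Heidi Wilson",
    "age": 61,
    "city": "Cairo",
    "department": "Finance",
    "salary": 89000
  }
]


Original: 5 records with fields: name, age, city, department, salary
Keep: ['city', 'name']
Drop: ['age', 'department', 'salary']
Result: 5 records, 2 fields each

[
  {
    "city": "Madrid",
    "name": "Quinn Smith"
  },
  {
    "city": "Sydney",
    "name": "Dave Brown"
  },
  {
    "city": "Lima",
    "name": "Judy Jones"
  },
  {
    "city": "Madrid",
    "name": "Dave Brown"
  },
  {
    "city": "Cairo",
    "name": "Heidi Wilson"
  }
]


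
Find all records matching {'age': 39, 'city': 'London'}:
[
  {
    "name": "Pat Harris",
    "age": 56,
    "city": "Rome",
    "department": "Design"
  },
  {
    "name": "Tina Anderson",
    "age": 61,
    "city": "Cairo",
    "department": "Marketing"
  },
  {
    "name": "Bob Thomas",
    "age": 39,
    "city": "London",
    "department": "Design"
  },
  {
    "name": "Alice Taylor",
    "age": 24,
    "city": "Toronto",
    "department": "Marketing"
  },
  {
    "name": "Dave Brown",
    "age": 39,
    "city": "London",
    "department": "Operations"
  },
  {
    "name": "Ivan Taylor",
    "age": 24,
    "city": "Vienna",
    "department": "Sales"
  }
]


Search criteria: {'age': 39, 'city': 'London'}

Checking 6 records:
  Pat Harris: {age: 56, city: Rome}
  Tina Anderson: {age: 61, city: Cairo}
  Bob Thomas: {age: 39, city: London} <-- MATCH
  Alice Taylor: {age: 24, city: Toronto}
  Dave Brown: {age: 39, city: London} <-- MATCH
  Ivan Taylor: {age: 24, city: Vienna}

Matches: ["Bob Thomas", "Dave Brown"]

["Bob Thomas", "Dave Brown"]


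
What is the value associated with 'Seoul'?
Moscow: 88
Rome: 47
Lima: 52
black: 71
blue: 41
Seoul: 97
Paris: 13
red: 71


Looking up key 'Seoul'
Value: 97

97


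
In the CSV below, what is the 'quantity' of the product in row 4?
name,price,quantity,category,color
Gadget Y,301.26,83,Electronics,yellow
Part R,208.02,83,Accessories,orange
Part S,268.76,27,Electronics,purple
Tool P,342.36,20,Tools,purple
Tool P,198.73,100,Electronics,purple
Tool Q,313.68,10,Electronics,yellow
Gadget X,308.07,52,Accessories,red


Query: Row 4 ('Tool P'), column 'quantity'
Value: 20

20


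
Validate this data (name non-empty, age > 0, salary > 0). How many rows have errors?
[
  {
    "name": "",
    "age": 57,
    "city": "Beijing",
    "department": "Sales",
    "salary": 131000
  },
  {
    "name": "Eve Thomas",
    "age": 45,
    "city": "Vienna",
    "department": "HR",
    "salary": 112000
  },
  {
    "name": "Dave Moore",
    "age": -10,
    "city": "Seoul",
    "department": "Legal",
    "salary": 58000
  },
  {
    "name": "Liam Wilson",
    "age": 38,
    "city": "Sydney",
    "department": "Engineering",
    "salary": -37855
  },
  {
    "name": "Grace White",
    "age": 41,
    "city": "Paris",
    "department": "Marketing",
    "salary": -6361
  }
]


Validating 5 records:
Rules: name non-empty, age > 0, salary > 0

  Row 1 (???): empty name
  Row 2 (Eve Thomas): OK
  Row 3 (Dave Moore): negative age: -10
  Row 4 (Liam Wilson): negative salary: -37855
  Row 5 (Grace White): negative salary: -6361

Total errors: 4

4 errors
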